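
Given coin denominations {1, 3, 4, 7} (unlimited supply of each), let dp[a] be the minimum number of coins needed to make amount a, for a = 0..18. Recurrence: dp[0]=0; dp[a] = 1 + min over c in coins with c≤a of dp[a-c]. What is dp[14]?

2

 a  0  1  2  3  4  5  6  7  8  9 10 11 12 13 14 15 16 17 18
dp  0  1  2  1  1  2  2  1  2  3  2  2  3  3  2  3  4  3  3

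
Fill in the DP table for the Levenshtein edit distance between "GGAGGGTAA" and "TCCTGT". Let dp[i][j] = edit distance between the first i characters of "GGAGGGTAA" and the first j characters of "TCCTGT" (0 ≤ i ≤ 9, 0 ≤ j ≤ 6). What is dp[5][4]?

   ''  T  C  C  T  G  T
''  0  1  2  3  4  5  6
 G  1  1  2  3  4  4  5
 G  2  2  2  3  4  4  5
 A  3  3  3  3  4  5  5
 G  4  4  4  4  4  4  5
 G  5  5  5  5  5  4  5
 G  6  6  6  6  6  5  5
 T  7  6  7  7  6  6  5
 A  8  7  7  8  7  7  6
 A  9  8  8  8  8  8  7

5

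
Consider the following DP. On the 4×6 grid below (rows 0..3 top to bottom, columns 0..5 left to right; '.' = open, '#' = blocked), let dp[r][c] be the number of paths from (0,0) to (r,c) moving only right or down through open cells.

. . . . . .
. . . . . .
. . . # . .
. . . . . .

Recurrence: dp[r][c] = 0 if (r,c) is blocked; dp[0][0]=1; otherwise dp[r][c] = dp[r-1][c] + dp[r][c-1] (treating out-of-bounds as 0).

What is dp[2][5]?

11

r\c   0   1   2   3   4   5
  0   1   1   1   1   1   1
  1   1   2   3   4   5   6
  2   1   3   6   0   5  11
  3   1   4  10  10  15  26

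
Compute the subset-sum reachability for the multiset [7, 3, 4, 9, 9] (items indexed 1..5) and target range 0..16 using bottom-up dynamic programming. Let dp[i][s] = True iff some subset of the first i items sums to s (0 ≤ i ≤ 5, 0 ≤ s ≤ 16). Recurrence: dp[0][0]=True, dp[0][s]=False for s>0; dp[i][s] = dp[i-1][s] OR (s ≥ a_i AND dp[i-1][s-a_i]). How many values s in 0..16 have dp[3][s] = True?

i\s   0   1   2   3   4   5   6   7   8   9  10  11  12  13  14  15  16
  0   T   F   F   F   F   F   F   F   F   F   F   F   F   F   F   F   F
  1   T   F   F   F   F   F   F   T   F   F   F   F   F   F   F   F   F
  2   T   F   F   T   F   F   F   T   F   F   T   F   F   F   F   F   F
  3   T   F   F   T   T   F   F   T   F   F   T   T   F   F   T   F   F
  4   T   F   F   T   T   F   F   T   F   T   T   T   T   T   T   F   T
  5   T   F   F   T   T   F   F   T   F   T   T   T   T   T   T   F   T

7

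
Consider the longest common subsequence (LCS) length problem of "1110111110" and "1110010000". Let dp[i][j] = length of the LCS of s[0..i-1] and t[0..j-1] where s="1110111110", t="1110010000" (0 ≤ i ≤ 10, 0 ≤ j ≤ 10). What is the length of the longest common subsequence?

6

   ''  1  1  1  0  0  1  0  0  0  0
''  0  0  0  0  0  0  0  0  0  0  0
 1  0  1  1  1  1  1  1  1  1  1  1
 1  0  1  2  2  2  2  2  2  2  2  2
 1  0  1  2  3  3  3  3  3  3  3  3
 0  0  1  2  3  4  4  4  4  4  4  4
 1  0  1  2  3  4  4  5  5  5  5  5
 1  0  1  2  3  4  4  5  5  5  5  5
 1  0  1  2  3  4  4  5  5  5  5  5
 1  0  1  2  3  4  4  5  5  5  5  5
 1  0  1  2  3  4  4  5  5  5  5  5
 0  0  1  2  3  4  5  5  6  6  6  6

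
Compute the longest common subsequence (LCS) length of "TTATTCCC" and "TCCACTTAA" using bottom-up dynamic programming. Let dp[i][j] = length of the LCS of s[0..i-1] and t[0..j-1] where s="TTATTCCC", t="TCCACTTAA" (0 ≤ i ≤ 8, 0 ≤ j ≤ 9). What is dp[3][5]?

   ''  T  C  C  A  C  T  T  A  A
''  0  0  0  0  0  0  0  0  0  0
 T  0  1  1  1  1  1  1  1  1  1
 T  0  1  1  1  1  1  2  2  2  2
 A  0  1  1  1  2  2  2  2  3  3
 T  0  1  1  1  2  2  3  3  3  3
 T  0  1  1  1  2  2  3  4  4  4
 C  0  1  2  2  2  3  3  4  4  4
 C  0  1  2  3  3  3  3  4  4  4
 C  0  1  2  3  3  4  4  4  4  4

2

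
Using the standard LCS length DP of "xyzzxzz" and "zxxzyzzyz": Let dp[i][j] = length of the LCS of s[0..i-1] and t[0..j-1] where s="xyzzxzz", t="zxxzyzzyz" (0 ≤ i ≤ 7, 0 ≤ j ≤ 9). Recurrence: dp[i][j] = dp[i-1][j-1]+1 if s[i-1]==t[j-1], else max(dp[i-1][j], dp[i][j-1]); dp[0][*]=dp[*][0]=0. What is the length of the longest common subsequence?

   ''  z  x  x  z  y  z  z  y  z
''  0  0  0  0  0  0  0  0  0  0
 x  0  0  1  1  1  1  1  1  1  1
 y  0  0  1  1  1  2  2  2  2  2
 z  0  1  1  1  2  2  3  3  3  3
 z  0  1  1  1  2  2  3  4  4  4
 x  0  1  2  2  2  2  3  4  4  4
 z  0  1  2  2  3  3  3  4  4  5
 z  0  1  2  2  3  3  4  4  4  5

5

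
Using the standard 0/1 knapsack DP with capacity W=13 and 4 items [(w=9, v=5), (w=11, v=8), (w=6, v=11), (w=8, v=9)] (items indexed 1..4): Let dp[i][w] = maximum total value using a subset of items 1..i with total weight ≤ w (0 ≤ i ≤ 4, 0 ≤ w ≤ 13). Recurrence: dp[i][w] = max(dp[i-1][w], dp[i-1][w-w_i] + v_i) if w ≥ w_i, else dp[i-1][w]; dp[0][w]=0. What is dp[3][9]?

i\w   0   1   2   3   4   5   6   7   8   9  10  11  12  13
  0   0   0   0   0   0   0   0   0   0   0   0   0   0   0
  1   0   0   0   0   0   0   0   0   0   5   5   5   5   5
  2   0   0   0   0   0   0   0   0   0   5   5   8   8   8
  3   0   0   0   0   0   0  11  11  11  11  11  11  11  11
  4   0   0   0   0   0   0  11  11  11  11  11  11  11  11

11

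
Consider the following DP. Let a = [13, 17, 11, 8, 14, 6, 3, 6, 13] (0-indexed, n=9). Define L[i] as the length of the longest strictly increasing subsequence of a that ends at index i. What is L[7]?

   i    0    1    2    3    4    5    6    7    8
a[i]   13   17   11    8   14    6    3    6   13
L[i]    1    2    1    1    2    1    1    2    3

2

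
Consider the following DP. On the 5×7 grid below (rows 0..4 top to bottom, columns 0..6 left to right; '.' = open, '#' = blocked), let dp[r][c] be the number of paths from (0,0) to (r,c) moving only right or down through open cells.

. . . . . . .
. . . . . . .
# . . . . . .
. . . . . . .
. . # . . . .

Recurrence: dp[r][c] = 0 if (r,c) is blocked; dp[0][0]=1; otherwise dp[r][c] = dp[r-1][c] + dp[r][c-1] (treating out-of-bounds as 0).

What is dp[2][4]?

14

r\c   0   1   2   3   4   5   6
  0   1   1   1   1   1   1   1
  1   1   2   3   4   5   6   7
  2   0   2   5   9  14  20  27
  3   0   2   7  16  30  50  77
  4   0   2   0  16  46  96 173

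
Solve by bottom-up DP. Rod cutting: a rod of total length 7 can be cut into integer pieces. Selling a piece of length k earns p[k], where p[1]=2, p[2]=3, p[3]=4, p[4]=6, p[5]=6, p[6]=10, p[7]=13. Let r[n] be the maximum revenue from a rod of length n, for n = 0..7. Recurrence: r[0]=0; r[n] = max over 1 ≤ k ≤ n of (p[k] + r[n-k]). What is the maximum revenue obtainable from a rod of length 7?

   n    0    1    2    3    4    5    6    7
r[n]    0    2    4    6    8   10   12   14

14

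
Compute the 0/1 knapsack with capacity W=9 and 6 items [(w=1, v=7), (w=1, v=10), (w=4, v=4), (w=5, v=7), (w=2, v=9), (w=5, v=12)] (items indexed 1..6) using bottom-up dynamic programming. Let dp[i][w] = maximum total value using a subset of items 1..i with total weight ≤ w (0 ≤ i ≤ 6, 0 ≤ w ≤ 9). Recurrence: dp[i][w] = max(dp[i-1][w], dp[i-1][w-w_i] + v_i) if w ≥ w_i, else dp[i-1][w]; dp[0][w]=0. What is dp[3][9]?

21

i\w   0   1   2   3   4   5   6   7   8   9
  0   0   0   0   0   0   0   0   0   0   0
  1   0   7   7   7   7   7   7   7   7   7
  2   0  10  17  17  17  17  17  17  17  17
  3   0  10  17  17  17  17  21  21  21  21
  4   0  10  17  17  17  17  21  24  24  24
  5   0  10  17  19  26  26  26  26  30  33
  6   0  10  17  19  26  26  26  29  31  38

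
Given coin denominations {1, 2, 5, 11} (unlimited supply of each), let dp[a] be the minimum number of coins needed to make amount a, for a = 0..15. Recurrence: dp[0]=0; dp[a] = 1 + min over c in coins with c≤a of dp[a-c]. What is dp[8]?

3

 a  0  1  2  3  4  5  6  7  8  9 10 11 12 13 14 15
dp  0  1  1  2  2  1  2  2  3  3  2  1  2  2  3  3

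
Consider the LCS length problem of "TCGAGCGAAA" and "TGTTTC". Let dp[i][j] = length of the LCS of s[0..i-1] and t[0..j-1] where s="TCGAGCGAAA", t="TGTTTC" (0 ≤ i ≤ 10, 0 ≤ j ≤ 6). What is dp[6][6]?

   ''  T  G  T  T  T  C
''  0  0  0  0  0  0  0
 T  0  1  1  1  1  1  1
 C  0  1  1  1  1  1  2
 G  0  1  2  2  2  2  2
 A  0  1  2  2  2  2  2
 G  0  1  2  2  2  2  2
 C  0  1  2  2  2  2  3
 G  0  1  2  2  2  2  3
 A  0  1  2  2  2  2  3
 A  0  1  2  2  2  2  3
 A  0  1  2  2  2  2  3

3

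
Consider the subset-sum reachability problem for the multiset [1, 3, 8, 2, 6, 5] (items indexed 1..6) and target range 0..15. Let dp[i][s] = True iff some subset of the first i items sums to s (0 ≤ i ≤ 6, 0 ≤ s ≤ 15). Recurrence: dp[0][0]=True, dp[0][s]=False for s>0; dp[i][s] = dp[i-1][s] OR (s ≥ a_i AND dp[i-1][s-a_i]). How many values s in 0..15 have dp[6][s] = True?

16

i\s   0   1   2   3   4   5   6   7   8   9  10  11  12  13  14  15
  0   T   F   F   F   F   F   F   F   F   F   F   F   F   F   F   F
  1   T   T   F   F   F   F   F   F   F   F   F   F   F   F   F   F
  2   T   T   F   T   T   F   F   F   F   F   F   F   F   F   F   F
  3   T   T   F   T   T   F   F   F   T   T   F   T   T   F   F   F
  4   T   T   T   T   T   T   T   F   T   T   T   T   T   T   T   F
  5   T   T   T   T   T   T   T   T   T   T   T   T   T   T   T   T
  6   T   T   T   T   T   T   T   T   T   T   T   T   T   T   T   T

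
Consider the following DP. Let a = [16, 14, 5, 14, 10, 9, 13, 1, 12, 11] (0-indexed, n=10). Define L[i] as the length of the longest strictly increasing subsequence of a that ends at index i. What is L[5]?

2

   i    0    1    2    3    4    5    6    7    8    9
a[i]   16   14    5   14   10    9   13    1   12   11
L[i]    1    1    1    2    2    2    3    1    3    3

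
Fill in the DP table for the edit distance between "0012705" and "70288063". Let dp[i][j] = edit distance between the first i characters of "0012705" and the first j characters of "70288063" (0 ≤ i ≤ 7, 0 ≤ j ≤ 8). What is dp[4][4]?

   ''  7  0  2  8  8  0  6  3
''  0  1  2  3  4  5  6  7  8
 0  1  1  1  2  3  4  5  6  7
 0  2  2  1  2  3  4  4  5  6
 1  3  3  2  2  3  4  5  5  6
 2  4  4  3  2  3  4  5  6  6
 7  5  4  4  3  3  4  5  6  7
 0  6  5  4  4  4  4  4  5  6
 5  7  6  5  5  5  5  5  5  6

3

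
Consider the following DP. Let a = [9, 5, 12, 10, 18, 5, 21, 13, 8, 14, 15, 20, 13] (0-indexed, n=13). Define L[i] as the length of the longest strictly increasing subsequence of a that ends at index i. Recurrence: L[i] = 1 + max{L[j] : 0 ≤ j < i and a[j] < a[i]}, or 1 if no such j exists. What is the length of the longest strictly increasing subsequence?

   i    0    1    2    3    4    5    6    7    8    9   10   11   12
a[i]    9    5   12   10   18    5   21   13    8   14   15   20   13
L[i]    1    1    2    2    3    1    4    3    2    4    5    6    3

6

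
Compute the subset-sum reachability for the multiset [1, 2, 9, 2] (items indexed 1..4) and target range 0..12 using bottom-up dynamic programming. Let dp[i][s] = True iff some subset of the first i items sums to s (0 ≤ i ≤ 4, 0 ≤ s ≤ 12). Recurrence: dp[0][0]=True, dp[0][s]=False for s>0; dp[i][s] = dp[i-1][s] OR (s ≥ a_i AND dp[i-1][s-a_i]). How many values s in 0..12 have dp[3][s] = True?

8

i\s   0   1   2   3   4   5   6   7   8   9  10  11  12
  0   T   F   F   F   F   F   F   F   F   F   F   F   F
  1   T   T   F   F   F   F   F   F   F   F   F   F   F
  2   T   T   T   T   F   F   F   F   F   F   F   F   F
  3   T   T   T   T   F   F   F   F   F   T   T   T   T
  4   T   T   T   T   T   T   F   F   F   T   T   T   T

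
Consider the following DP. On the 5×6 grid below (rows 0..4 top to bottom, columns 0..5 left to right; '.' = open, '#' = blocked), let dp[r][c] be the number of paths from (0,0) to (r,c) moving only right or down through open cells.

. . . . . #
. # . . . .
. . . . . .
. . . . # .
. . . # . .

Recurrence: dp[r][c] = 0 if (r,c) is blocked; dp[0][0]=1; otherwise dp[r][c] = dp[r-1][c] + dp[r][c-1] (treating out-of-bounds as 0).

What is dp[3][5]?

r\c   0   1   2   3   4   5
  0   1   1   1   1   1   0
  1   1   0   1   2   3   3
  2   1   1   2   4   7  10
  3   1   2   4   8   0  10
  4   1   3   7   0   0  10

10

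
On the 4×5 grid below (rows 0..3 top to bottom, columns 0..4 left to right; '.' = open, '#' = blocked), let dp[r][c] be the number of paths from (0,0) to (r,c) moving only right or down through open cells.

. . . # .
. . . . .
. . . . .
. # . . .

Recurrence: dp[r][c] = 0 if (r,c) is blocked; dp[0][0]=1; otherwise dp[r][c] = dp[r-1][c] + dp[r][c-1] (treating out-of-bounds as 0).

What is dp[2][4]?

12

r\c   0   1   2   3   4
  0   1   1   1   0   0
  1   1   2   3   3   3
  2   1   3   6   9  12
  3   1   0   6  15  27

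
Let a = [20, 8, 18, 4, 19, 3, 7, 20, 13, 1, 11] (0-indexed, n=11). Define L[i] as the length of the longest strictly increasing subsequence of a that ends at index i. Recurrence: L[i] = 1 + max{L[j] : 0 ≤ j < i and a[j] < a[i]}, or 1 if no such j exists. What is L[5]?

1

   i    0    1    2    3    4    5    6    7    8    9   10
a[i]   20    8   18    4   19    3    7   20   13    1   11
L[i]    1    1    2    1    3    1    2    4    3    1    3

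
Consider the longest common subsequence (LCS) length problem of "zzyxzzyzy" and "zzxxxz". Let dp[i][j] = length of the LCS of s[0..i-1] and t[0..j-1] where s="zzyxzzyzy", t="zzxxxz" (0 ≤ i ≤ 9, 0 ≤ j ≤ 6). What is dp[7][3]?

3

   ''  z  z  x  x  x  z
''  0  0  0  0  0  0  0
 z  0  1  1  1  1  1  1
 z  0  1  2  2  2  2  2
 y  0  1  2  2  2  2  2
 x  0  1  2  3  3  3  3
 z  0  1  2  3  3  3  4
 z  0  1  2  3  3  3  4
 y  0  1  2  3  3  3  4
 z  0  1  2  3  3  3  4
 y  0  1  2  3  3  3  4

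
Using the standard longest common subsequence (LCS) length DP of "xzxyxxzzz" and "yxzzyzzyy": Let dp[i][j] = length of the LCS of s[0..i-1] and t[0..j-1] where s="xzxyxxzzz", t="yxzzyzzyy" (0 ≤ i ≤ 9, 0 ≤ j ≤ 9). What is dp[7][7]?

4

   ''  y  x  z  z  y  z  z  y  y
''  0  0  0  0  0  0  0  0  0  0
 x  0  0  1  1  1  1  1  1  1  1
 z  0  0  1  2  2  2  2  2  2  2
 x  0  0  1  2  2  2  2  2  2  2
 y  0  1  1  2  2  3  3  3  3  3
 x  0  1  2  2  2  3  3  3  3  3
 x  0  1  2  2  2  3  3  3  3  3
 z  0  1  2  3  3  3  4  4  4  4
 z  0  1  2  3  4  4  4  5  5  5
 z  0  1  2  3  4  4  5  5  5  5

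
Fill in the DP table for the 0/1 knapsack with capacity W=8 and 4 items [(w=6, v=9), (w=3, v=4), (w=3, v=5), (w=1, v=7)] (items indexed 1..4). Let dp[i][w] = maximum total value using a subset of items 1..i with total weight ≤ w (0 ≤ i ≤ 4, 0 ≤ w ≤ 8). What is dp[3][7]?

9

i\w   0   1   2   3   4   5   6   7   8
  0   0   0   0   0   0   0   0   0   0
  1   0   0   0   0   0   0   9   9   9
  2   0   0   0   4   4   4   9   9   9
  3   0   0   0   5   5   5   9   9   9
  4   0   7   7   7  12  12  12  16  16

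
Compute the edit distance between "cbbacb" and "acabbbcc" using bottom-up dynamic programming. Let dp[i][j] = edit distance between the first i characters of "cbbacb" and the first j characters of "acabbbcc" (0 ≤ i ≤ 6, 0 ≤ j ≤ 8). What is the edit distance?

4

   ''  a  c  a  b  b  b  c  c
''  0  1  2  3  4  5  6  7  8
 c  1  1  1  2  3  4  5  6  7
 b  2  2  2  2  2  3  4  5  6
 b  3  3  3  3  2  2  3  4  5
 a  4  3  4  3  3  3  3  4  5
 c  5  4  3  4  4  4  4  3  4
 b  6  5  4  4  4  4  4  4  4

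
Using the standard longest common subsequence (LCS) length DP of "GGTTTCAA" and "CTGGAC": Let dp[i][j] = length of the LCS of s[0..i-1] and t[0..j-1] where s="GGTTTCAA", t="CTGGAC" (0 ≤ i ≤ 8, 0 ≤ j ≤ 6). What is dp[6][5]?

   ''  C  T  G  G  A  C
''  0  0  0  0  0  0  0
 G  0  0  0  1  1  1  1
 G  0  0  0  1  2  2  2
 T  0  0  1  1  2  2  2
 T  0  0  1  1  2  2  2
 T  0  0  1  1  2  2  2
 C  0  1  1  1  2  2  3
 A  0  1  1  1  2  3  3
 A  0  1  1  1  2  3  3

2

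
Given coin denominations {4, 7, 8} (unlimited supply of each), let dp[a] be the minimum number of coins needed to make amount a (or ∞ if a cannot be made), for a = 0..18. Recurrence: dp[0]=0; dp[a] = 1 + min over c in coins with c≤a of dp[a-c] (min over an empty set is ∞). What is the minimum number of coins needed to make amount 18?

3

 a  0  1  2  3  4  5  6  7  8  9 10 11 12 13 14 15 16 17 18
dp  0  -  -  -  1  -  -  1  1  -  -  2  2  -  2  2  2  -  3
(- denotes ∞ / unreachable)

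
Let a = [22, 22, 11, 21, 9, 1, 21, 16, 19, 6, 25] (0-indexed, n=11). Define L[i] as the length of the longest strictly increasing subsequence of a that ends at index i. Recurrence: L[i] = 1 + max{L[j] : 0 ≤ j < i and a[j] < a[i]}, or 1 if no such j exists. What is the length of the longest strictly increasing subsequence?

   i    0    1    2    3    4    5    6    7    8    9   10
a[i]   22   22   11   21    9    1   21   16   19    6   25
L[i]    1    1    1    2    1    1    2    2    3    2    4

4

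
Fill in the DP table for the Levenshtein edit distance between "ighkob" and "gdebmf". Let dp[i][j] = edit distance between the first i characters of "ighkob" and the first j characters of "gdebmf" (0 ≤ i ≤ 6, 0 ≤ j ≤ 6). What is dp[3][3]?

3

   ''  g  d  e  b  m  f
''  0  1  2  3  4  5  6
 i  1  1  2  3  4  5  6
 g  2  1  2  3  4  5  6
 h  3  2  2  3  4  5  6
 k  4  3  3  3  4  5  6
 o  5  4  4  4  4  5  6
 b  6  5  5  5  4  5  6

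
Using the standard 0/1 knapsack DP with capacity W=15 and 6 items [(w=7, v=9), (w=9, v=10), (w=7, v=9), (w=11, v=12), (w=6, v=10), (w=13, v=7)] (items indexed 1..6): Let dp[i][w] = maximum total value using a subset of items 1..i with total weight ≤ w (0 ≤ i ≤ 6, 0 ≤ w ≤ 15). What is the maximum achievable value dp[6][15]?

20

i\w   0   1   2   3   4   5   6   7   8   9  10  11  12  13  14  15
  0   0   0   0   0   0   0   0   0   0   0   0   0   0   0   0   0
  1   0   0   0   0   0   0   0   9   9   9   9   9   9   9   9   9
  2   0   0   0   0   0   0   0   9   9  10  10  10  10  10  10  10
  3   0   0   0   0   0   0   0   9   9  10  10  10  10  10  18  18
  4   0   0   0   0   0   0   0   9   9  10  10  12  12  12  18  18
  5   0   0   0   0   0   0  10  10  10  10  10  12  12  19  19  20
  6   0   0   0   0   0   0  10  10  10  10  10  12  12  19  19  20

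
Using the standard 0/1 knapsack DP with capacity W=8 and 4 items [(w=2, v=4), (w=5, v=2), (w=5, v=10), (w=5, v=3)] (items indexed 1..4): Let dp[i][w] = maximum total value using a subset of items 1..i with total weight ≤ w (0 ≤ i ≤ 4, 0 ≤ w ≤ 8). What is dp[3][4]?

i\w   0   1   2   3   4   5   6   7   8
  0   0   0   0   0   0   0   0   0   0
  1   0   0   4   4   4   4   4   4   4
  2   0   0   4   4   4   4   4   6   6
  3   0   0   4   4   4  10  10  14  14
  4   0   0   4   4   4  10  10  14  14

4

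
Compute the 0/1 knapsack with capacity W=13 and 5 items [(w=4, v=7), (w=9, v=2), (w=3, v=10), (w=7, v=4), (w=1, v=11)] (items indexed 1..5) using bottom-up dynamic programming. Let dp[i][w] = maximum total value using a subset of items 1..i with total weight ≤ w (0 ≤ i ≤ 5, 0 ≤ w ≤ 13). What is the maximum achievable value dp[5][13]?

28

i\w   0   1   2   3   4   5   6   7   8   9  10  11  12  13
  0   0   0   0   0   0   0   0   0   0   0   0   0   0   0
  1   0   0   0   0   7   7   7   7   7   7   7   7   7   7
  2   0   0   0   0   7   7   7   7   7   7   7   7   7   9
  3   0   0   0  10  10  10  10  17  17  17  17  17  17  17
  4   0   0   0  10  10  10  10  17  17  17  17  17  17  17
  5   0  11  11  11  21  21  21  21  28  28  28  28  28  28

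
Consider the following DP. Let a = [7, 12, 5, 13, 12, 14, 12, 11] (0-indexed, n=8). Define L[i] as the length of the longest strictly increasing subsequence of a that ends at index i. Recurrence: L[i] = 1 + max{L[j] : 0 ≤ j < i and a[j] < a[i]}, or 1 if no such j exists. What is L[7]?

2

   i    0    1    2    3    4    5    6    7
a[i]    7   12    5   13   12   14   12   11
L[i]    1    2    1    3    2    4    2    2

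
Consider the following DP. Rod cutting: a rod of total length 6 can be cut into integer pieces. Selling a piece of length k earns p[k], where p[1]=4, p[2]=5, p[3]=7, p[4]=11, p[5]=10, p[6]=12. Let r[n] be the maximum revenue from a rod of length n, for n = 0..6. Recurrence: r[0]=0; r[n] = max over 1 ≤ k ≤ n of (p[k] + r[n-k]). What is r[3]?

12

   n    0    1    2    3    4    5    6
r[n]    0    4    8   12   16   20   24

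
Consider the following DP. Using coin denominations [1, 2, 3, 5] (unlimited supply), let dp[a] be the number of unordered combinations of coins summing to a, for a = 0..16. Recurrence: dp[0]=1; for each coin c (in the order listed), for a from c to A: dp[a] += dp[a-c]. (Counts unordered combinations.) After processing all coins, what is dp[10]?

20

after  coin     0     1     2     3     4     5     6     7     8     9    10    11    12    13    14    15    16
          1     1     1     1     1     1     1     1     1     1     1     1     1     1     1     1     1     1
          2     1     1     2     2     3     3     4     4     5     5     6     6     7     7     8     8     9
          3     1     1     2     3     4     5     7     8    10    12    14    16    19    21    24    27    30
          5     1     1     2     3     4     6     8    10    13    16    20    24    29    34    40    47    54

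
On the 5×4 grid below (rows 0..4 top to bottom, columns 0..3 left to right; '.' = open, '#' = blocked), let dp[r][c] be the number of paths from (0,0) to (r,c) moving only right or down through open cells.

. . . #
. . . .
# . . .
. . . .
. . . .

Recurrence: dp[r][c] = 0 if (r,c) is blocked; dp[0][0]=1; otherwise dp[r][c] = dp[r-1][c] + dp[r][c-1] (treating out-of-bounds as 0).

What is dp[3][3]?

r\c   0   1   2   3
  0   1   1   1   0
  1   1   2   3   3
  2   0   2   5   8
  3   0   2   7  15
  4   0   2   9  24

15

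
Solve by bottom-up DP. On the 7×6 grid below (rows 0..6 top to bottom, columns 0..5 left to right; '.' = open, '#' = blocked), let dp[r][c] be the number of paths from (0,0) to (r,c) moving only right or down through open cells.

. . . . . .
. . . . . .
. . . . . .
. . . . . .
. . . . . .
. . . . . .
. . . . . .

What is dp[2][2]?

6

r\c   0   1   2   3   4   5
  0   1   1   1   1   1   1
  1   1   2   3   4   5   6
  2   1   3   6  10  15  21
  3   1   4  10  20  35  56
  4   1   5  15  35  70 126
  5   1   6  21  56 126 252
  6   1   7  28  84 210 462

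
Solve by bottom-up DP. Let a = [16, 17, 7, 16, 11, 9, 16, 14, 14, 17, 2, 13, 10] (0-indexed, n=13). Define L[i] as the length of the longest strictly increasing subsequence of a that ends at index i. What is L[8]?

   i    0    1    2    3    4    5    6    7    8    9   10   11   12
a[i]   16   17    7   16   11    9   16   14   14   17    2   13   10
L[i]    1    2    1    2    2    2    3    3    3    4    1    3    3

3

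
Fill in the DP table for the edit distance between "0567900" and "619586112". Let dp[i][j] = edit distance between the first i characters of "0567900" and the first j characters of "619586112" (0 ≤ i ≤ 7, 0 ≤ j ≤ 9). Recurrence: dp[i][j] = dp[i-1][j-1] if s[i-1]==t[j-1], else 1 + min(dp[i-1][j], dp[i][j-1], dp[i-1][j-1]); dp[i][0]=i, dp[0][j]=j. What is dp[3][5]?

4

   ''  6  1  9  5  8  6  1  1  2
''  0  1  2  3  4  5  6  7  8  9
 0  1  1  2  3  4  5  6  7  8  9
 5  2  2  2  3  3  4  5  6  7  8
 6  3  2  3  3  4  4  4  5  6  7
 7  4  3  3  4  4  5  5  5  6  7
 9  5  4  4  3  4  5  6  6  6  7
 0  6  5  5  4  4  5  6  7  7  7
 0  7  6  6  5  5  5  6  7  8  8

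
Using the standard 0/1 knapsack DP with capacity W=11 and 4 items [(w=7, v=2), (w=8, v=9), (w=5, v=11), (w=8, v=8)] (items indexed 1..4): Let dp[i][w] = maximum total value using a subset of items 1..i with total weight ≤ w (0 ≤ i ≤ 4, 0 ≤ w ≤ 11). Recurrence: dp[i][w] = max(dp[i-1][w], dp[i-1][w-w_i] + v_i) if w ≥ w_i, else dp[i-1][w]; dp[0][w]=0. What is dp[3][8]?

i\w   0   1   2   3   4   5   6   7   8   9  10  11
  0   0   0   0   0   0   0   0   0   0   0   0   0
  1   0   0   0   0   0   0   0   2   2   2   2   2
  2   0   0   0   0   0   0   0   2   9   9   9   9
  3   0   0   0   0   0  11  11  11  11  11  11  11
  4   0   0   0   0   0  11  11  11  11  11  11  11

11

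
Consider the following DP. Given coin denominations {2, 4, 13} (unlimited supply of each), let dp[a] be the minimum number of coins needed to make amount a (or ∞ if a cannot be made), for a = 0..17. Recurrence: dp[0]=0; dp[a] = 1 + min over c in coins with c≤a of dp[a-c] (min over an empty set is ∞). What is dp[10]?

 a  0  1  2  3  4  5  6  7  8  9 10 11 12 13 14 15 16 17
dp  0  -  1  -  1  -  2  -  2  -  3  -  3  1  4  2  4  2
(- denotes ∞ / unreachable)

3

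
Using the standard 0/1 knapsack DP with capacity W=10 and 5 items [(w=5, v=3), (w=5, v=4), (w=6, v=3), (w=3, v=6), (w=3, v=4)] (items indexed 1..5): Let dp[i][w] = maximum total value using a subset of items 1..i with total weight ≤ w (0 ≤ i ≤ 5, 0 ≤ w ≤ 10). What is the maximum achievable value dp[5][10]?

10

i\w   0   1   2   3   4   5   6   7   8   9  10
  0   0   0   0   0   0   0   0   0   0   0   0
  1   0   0   0   0   0   3   3   3   3   3   3
  2   0   0   0   0   0   4   4   4   4   4   7
  3   0   0   0   0   0   4   4   4   4   4   7
  4   0   0   0   6   6   6   6   6  10  10  10
  5   0   0   0   6   6   6  10  10  10  10  10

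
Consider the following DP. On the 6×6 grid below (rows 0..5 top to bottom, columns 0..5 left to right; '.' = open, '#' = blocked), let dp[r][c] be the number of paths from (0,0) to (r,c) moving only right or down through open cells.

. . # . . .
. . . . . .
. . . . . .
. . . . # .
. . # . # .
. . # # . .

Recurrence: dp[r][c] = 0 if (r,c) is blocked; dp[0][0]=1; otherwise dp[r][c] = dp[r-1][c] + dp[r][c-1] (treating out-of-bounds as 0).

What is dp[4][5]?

11

r\c   0   1   2   3   4   5
  0   1   1   0   0   0   0
  1   1   2   2   2   2   2
  2   1   3   5   7   9  11
  3   1   4   9  16   0  11
  4   1   5   0  16   0  11
  5   1   6   0   0   0  11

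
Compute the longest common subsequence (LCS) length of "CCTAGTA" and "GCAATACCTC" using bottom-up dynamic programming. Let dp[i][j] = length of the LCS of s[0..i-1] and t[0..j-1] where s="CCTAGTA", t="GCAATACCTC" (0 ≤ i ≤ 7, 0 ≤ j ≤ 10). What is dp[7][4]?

3

   ''  G  C  A  A  T  A  C  C  T  C
''  0  0  0  0  0  0  0  0  0  0  0
 C  0  0  1  1  1  1  1  1  1  1  1
 C  0  0  1  1  1  1  1  2  2  2  2
 T  0  0  1  1  1  2  2  2  2  3  3
 A  0  0  1  2  2  2  3  3  3  3  3
 G  0  1  1  2  2  2  3  3  3  3  3
 T  0  1  1  2  2  3  3  3  3  4  4
 A  0  1  1  2  3  3  4  4  4  4  4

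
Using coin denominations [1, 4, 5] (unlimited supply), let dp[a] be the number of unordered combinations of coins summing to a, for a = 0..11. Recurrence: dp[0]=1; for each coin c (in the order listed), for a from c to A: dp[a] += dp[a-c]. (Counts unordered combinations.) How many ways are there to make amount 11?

6

after  coin     0     1     2     3     4     5     6     7     8     9    10    11
          1     1     1     1     1     1     1     1     1     1     1     1     1
          4     1     1     1     1     2     2     2     2     3     3     3     3
          5     1     1     1     1     2     3     3     3     4     5     6     6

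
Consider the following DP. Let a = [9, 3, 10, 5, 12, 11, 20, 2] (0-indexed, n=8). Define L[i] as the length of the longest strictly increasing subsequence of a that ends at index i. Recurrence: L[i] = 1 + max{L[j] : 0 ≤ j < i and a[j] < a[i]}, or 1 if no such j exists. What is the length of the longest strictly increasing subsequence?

4

   i    0    1    2    3    4    5    6    7
a[i]    9    3   10    5   12   11   20    2
L[i]    1    1    2    2    3    3    4    1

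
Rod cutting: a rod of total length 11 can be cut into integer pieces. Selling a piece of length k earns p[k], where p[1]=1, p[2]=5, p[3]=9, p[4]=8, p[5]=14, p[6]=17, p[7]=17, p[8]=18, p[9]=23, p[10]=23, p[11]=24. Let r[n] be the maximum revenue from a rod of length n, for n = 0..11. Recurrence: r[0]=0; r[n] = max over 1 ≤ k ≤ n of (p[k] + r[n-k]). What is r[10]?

28

   n    0    1    2    3    4    5    6    7    8    9   10   11
r[n]    0    1    5    9   10   14   18   19   23   27   28   32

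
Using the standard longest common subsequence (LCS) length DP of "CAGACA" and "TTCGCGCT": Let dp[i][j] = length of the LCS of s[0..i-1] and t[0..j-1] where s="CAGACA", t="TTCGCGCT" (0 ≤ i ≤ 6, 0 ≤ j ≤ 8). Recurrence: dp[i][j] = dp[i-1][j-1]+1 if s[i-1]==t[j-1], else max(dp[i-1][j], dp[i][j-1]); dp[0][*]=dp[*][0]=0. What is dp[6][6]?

3

   ''  T  T  C  G  C  G  C  T
''  0  0  0  0  0  0  0  0  0
 C  0  0  0  1  1  1  1  1  1
 A  0  0  0  1  1  1  1  1  1
 G  0  0  0  1  2  2  2  2  2
 A  0  0  0  1  2  2  2  2  2
 C  0  0  0  1  2  3  3  3  3
 A  0  0  0  1  2  3  3  3  3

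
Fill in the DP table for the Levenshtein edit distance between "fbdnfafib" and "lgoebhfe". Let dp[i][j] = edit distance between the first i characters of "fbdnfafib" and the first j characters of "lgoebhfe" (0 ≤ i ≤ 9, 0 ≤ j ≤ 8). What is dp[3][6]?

   ''  l  g  o  e  b  h  f  e
''  0  1  2  3  4  5  6  7  8
 f  1  1  2  3  4  5  6  6  7
 b  2  2  2  3  4  4  5  6  7
 d  3  3  3  3  4  5  5  6  7
 n  4  4  4  4  4  5  6  6  7
 f  5  5  5  5  5  5  6  6  7
 a  6  6  6  6  6  6  6  7  7
 f  7  7  7  7  7  7  7  6  7
 i  8  8  8  8  8  8  8  7  7
 b  9  9  9  9  9  8  9  8  8

5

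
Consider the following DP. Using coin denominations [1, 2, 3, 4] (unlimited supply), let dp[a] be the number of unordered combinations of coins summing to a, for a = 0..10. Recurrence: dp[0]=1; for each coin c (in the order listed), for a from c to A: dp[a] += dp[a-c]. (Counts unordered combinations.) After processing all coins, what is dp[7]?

11

after  coin     0     1     2     3     4     5     6     7     8     9    10
          1     1     1     1     1     1     1     1     1     1     1     1
          2     1     1     2     2     3     3     4     4     5     5     6
          3     1     1     2     3     4     5     7     8    10    12    14
          4     1     1     2     3     5     6     9    11    15    18    23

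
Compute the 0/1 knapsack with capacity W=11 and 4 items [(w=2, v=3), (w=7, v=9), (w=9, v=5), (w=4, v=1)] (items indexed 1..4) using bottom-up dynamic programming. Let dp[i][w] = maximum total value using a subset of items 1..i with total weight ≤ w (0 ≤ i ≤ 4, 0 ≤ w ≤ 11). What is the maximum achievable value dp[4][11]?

i\w   0   1   2   3   4   5   6   7   8   9  10  11
  0   0   0   0   0   0   0   0   0   0   0   0   0
  1   0   0   3   3   3   3   3   3   3   3   3   3
  2   0   0   3   3   3   3   3   9   9  12  12  12
  3   0   0   3   3   3   3   3   9   9  12  12  12
  4   0   0   3   3   3   3   4   9   9  12  12  12

12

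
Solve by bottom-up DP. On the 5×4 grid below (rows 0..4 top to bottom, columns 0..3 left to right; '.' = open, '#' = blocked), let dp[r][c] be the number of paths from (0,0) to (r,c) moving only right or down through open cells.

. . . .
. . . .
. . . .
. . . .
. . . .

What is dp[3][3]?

20

r\c   0   1   2   3
  0   1   1   1   1
  1   1   2   3   4
  2   1   3   6  10
  3   1   4  10  20
  4   1   5  15  35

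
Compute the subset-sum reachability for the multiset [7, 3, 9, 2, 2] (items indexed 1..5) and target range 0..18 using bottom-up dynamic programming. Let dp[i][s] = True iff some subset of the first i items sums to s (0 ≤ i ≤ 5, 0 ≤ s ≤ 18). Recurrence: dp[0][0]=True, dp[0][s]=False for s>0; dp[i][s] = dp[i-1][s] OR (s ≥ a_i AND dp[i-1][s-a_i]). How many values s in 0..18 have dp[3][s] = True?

7

i\s   0   1   2   3   4   5   6   7   8   9  10  11  12  13  14  15  16  17  18
  0   T   F   F   F   F   F   F   F   F   F   F   F   F   F   F   F   F   F   F
  1   T   F   F   F   F   F   F   T   F   F   F   F   F   F   F   F   F   F   F
  2   T   F   F   T   F   F   F   T   F   F   T   F   F   F   F   F   F   F   F
  3   T   F   F   T   F   F   F   T   F   T   T   F   T   F   F   F   T   F   F
  4   T   F   T   T   F   T   F   T   F   T   T   T   T   F   T   F   T   F   T
  5   T   F   T   T   T   T   F   T   F   T   T   T   T   T   T   F   T   F   T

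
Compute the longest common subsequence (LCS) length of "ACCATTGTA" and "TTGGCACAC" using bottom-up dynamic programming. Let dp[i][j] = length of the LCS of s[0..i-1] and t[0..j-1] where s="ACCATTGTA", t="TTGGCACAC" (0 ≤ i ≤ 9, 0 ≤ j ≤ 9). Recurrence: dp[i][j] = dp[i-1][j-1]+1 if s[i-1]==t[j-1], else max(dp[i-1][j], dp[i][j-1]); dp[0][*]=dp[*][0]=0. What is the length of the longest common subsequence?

4

   ''  T  T  G  G  C  A  C  A  C
''  0  0  0  0  0  0  0  0  0  0
 A  0  0  0  0  0  0  1  1  1  1
 C  0  0  0  0  0  1  1  2  2  2
 C  0  0  0  0  0  1  1  2  2  3
 A  0  0  0  0  0  1  2  2  3  3
 T  0  1  1  1  1  1  2  2  3  3
 T  0  1  2  2  2  2  2  2  3  3
 G  0  1  2  3  3  3  3  3  3  3
 T  0  1  2  3  3  3  3  3  3  3
 A  0  1  2  3  3  3  4  4  4  4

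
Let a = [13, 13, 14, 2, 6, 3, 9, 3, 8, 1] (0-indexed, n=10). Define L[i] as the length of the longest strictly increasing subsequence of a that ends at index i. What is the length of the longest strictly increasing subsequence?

3

   i    0    1    2    3    4    5    6    7    8    9
a[i]   13   13   14    2    6    3    9    3    8    1
L[i]    1    1    2    1    2    2    3    2    3    1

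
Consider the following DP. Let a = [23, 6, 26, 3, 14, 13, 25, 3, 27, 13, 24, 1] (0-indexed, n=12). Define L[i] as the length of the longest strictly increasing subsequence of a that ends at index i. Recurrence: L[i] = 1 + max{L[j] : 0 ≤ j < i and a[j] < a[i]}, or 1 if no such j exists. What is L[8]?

   i    0    1    2    3    4    5    6    7    8    9   10   11
a[i]   23    6   26    3   14   13   25    3   27   13   24    1
L[i]    1    1    2    1    2    2    3    1    4    2    3    1

4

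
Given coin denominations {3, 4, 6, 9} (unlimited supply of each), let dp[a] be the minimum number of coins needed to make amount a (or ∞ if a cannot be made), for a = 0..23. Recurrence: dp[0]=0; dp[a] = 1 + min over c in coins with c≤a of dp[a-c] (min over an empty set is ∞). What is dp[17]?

 a  0  1  2  3  4  5  6  7  8  9 10 11 12 13 14 15 16 17 18 19 20 21 22 23
dp  0  -  -  1  1  -  1  2  2  1  2  3  2  2  3  2  3  3  2  3  4  3  3  4
(- denotes ∞ / unreachable)

3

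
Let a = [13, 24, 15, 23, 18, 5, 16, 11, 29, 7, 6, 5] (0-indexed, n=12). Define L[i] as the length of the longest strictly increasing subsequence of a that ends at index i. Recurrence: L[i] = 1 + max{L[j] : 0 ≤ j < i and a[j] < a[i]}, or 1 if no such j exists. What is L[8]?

   i    0    1    2    3    4    5    6    7    8    9   10   11
a[i]   13   24   15   23   18    5   16   11   29    7    6    5
L[i]    1    2    2    3    3    1    3    2    4    2    2    1

4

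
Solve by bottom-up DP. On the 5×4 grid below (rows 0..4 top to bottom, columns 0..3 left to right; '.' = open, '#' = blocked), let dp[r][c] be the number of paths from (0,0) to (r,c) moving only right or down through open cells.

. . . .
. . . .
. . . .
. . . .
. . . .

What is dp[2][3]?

r\c   0   1   2   3
  0   1   1   1   1
  1   1   2   3   4
  2   1   3   6  10
  3   1   4  10  20
  4   1   5  15  35

10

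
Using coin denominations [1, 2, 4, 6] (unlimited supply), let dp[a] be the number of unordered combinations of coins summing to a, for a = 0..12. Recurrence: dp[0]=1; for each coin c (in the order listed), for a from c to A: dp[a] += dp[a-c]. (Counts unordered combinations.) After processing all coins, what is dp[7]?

7

after  coin     0     1     2     3     4     5     6     7     8     9    10    11    12
          1     1     1     1     1     1     1     1     1     1     1     1     1     1
          2     1     1     2     2     3     3     4     4     5     5     6     6     7
          4     1     1     2     2     4     4     6     6     9     9    12    12    16
          6     1     1     2     2     4     4     7     7    11    11    16    16    23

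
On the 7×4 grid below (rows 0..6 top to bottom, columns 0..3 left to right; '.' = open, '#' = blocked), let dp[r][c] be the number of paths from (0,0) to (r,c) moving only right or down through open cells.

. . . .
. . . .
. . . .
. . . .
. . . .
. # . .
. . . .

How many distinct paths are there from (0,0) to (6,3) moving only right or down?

66

r\c   0   1   2   3
  0   1   1   1   1
  1   1   2   3   4
  2   1   3   6  10
  3   1   4  10  20
  4   1   5  15  35
  5   1   0  15  50
  6   1   1  16  66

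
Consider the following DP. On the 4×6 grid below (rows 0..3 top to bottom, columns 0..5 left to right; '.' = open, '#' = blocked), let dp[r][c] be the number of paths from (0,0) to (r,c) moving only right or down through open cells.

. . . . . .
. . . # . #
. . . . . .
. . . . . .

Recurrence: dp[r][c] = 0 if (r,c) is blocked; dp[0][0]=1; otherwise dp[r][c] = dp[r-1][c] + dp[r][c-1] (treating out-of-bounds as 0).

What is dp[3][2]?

10

r\c   0   1   2   3   4   5
  0   1   1   1   1   1   1
  1   1   2   3   0   1   0
  2   1   3   6   6   7   7
  3   1   4  10  16  23  30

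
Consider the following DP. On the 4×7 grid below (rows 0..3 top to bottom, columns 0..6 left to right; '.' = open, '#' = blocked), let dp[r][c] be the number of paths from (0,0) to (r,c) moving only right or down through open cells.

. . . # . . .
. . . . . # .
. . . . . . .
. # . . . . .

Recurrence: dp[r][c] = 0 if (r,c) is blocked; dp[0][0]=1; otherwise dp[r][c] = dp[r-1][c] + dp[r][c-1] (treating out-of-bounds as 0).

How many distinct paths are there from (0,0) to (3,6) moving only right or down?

r\c   0   1   2   3   4   5   6
  0   1   1   1   0   0   0   0
  1   1   2   3   3   3   0   0
  2   1   3   6   9  12  12  12
  3   1   0   6  15  27  39  51

51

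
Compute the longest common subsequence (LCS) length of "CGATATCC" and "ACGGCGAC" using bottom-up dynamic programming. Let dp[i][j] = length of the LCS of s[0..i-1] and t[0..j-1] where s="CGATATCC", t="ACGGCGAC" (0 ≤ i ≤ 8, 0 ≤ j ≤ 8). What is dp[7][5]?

3

   ''  A  C  G  G  C  G  A  C
''  0  0  0  0  0  0  0  0  0
 C  0  0  1  1  1  1  1  1  1
 G  0  0  1  2  2  2  2  2  2
 A  0  1  1  2  2  2  2  3  3
 T  0  1  1  2  2  2  2  3  3
 A  0  1  1  2  2  2  2  3  3
 T  0  1  1  2  2  2  2  3  3
 C  0  1  2  2  2  3  3  3  4
 C  0  1  2  2  2  3  3  3  4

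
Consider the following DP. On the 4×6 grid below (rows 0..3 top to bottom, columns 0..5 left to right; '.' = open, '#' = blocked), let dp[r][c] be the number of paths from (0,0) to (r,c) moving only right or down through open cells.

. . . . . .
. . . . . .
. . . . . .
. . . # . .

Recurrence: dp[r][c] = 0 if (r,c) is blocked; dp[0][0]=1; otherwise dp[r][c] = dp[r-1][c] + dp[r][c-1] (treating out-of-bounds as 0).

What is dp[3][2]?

r\c   0   1   2   3   4   5
  0   1   1   1   1   1   1
  1   1   2   3   4   5   6
  2   1   3   6  10  15  21
  3   1   4  10   0  15  36

10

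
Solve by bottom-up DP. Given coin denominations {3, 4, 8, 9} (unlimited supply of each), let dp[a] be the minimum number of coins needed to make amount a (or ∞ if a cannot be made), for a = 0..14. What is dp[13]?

2

 a  0  1  2  3  4  5  6  7  8  9 10 11 12 13 14
dp  0  -  -  1  1  -  2  2  1  1  3  2  2  2  3
(- denotes ∞ / unreachable)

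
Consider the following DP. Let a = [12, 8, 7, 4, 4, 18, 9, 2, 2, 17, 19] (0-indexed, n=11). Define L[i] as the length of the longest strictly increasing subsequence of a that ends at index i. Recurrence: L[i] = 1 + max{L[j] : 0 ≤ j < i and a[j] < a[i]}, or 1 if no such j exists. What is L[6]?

2

   i    0    1    2    3    4    5    6    7    8    9   10
a[i]   12    8    7    4    4   18    9    2    2   17   19
L[i]    1    1    1    1    1    2    2    1    1    3    4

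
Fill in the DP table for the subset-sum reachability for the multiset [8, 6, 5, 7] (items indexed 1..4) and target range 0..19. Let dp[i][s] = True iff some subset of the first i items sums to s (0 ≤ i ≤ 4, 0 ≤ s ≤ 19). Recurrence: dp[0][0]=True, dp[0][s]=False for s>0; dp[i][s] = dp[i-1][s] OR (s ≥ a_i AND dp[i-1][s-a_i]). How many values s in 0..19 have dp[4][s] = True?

12

i\s   0   1   2   3   4   5   6   7   8   9  10  11  12  13  14  15  16  17  18  19
  0   T   F   F   F   F   F   F   F   F   F   F   F   F   F   F   F   F   F   F   F
  1   T   F   F   F   F   F   F   F   T   F   F   F   F   F   F   F   F   F   F   F
  2   T   F   F   F   F   F   T   F   T   F   F   F   F   F   T   F   F   F   F   F
  3   T   F   F   F   F   T   T   F   T   F   F   T   F   T   T   F   F   F   F   T
  4   T   F   F   F   F   T   T   T   T   F   F   T   T   T   T   T   F   F   T   T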